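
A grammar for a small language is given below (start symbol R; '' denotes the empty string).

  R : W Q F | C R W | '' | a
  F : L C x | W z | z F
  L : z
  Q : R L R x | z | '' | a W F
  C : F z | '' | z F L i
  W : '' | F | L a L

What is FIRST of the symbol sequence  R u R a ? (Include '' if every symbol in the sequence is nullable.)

{ a, u, z }

Add FIRST(R)\{''} = { a, z }; R is nullable, continue.
u is a terminal; add {u} and stop.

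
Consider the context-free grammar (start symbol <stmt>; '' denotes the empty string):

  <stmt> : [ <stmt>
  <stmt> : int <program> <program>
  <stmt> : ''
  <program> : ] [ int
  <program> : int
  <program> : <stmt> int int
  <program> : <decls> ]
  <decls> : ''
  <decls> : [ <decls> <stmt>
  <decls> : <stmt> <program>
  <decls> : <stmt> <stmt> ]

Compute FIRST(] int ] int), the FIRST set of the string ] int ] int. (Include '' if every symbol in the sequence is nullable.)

{ ] }

] is a terminal; add {]} and stop.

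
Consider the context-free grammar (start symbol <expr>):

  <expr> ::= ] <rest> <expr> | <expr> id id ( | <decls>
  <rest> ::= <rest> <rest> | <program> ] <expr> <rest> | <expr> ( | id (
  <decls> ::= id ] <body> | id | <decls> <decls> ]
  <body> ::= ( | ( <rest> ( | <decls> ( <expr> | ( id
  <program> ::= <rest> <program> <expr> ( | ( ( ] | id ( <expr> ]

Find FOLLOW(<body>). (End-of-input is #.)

{ #, (, ], id }

In <decls> ::= id ] <body>: <body> is at the end, add FOLLOW(<decls>) = { #, (, ], id }.
Union: FOLLOW(<body>) = { #, (, ], id }.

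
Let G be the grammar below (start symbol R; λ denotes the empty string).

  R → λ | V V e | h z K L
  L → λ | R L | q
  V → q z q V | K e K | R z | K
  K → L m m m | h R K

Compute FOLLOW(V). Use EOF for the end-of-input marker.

In R → V V e: add FIRST(V e) = { h, m, q, z }.
In R → V V e: add FIRST(e) = { e }.
In V → q z q V: V is at the end, add FOLLOW(V) = { e, h, m, q, z }.
Union: FOLLOW(V) = { e, h, m, q, z }.

{ e, h, m, q, z }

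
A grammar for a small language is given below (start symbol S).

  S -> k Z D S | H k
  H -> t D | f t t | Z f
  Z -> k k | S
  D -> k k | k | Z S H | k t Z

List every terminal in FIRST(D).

D -> k k contributes {k}.
D -> k contributes {k}.
From D -> Z S H: add FIRST(Z) = { f, k, t }.
D -> k t Z contributes {k}.
Union: FIRST(D) = { f, k, t }.

{ f, k, t }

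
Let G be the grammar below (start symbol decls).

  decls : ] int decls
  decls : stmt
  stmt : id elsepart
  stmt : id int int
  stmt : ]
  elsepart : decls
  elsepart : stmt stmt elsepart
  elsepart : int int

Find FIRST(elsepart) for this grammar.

From elsepart : decls: add FIRST(decls) = { ], id }.
From elsepart : stmt stmt elsepart: add FIRST(stmt) = { ], id }.
elsepart : int int contributes {int}.
Union: FIRST(elsepart) = { ], id, int }.

{ ], id, int }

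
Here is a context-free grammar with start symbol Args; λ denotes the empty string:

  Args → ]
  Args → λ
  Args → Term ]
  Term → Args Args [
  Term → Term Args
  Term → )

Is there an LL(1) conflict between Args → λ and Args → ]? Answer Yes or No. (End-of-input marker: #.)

Yes

FIRST(λ) = { λ } and FIRST(]) = { ] }.
The first alternative is nullable and FOLLOW(Args) = { #, ), [, ] } shares ] with FIRST of the second — conflict.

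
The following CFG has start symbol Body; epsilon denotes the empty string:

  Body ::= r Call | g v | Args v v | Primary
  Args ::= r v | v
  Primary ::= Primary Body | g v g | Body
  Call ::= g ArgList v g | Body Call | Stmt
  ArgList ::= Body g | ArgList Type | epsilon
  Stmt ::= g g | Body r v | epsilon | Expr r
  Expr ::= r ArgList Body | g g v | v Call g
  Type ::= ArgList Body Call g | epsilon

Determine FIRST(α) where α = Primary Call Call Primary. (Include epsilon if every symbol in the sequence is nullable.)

Add FIRST(Primary) = { g, r, v }; Primary is not nullable, stop.

{ g, r, v }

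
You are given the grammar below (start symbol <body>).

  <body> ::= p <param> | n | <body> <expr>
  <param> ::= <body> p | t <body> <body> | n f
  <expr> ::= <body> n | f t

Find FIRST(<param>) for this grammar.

{ n, p, t }

From <param> ::= <body> p: add FIRST(<body>) = { n, p }.
<param> ::= t <body> <body> contributes {t}.
<param> ::= n f contributes {n}.
Union: FIRST(<param>) = { n, p, t }.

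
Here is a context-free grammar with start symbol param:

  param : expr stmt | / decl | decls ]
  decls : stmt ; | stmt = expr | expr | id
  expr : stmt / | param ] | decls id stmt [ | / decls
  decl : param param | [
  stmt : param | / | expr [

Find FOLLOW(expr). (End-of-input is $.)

{ /, [, ], id }

In param : expr stmt: add FIRST(stmt) = { /, id }.
In decls : stmt = expr: expr is at the end, add FOLLOW(decls) = { /, [, ], id }.
In decls : expr: expr is at the end, add FOLLOW(decls) = { /, [, ], id }.
In stmt : expr [: add FIRST([) = { [ }.
Union: FOLLOW(expr) = { /, [, ], id }.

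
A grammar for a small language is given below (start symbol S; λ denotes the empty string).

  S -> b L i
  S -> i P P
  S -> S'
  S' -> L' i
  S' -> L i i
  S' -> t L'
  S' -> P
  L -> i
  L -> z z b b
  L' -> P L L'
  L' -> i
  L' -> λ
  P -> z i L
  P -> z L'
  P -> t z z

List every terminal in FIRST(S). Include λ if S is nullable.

S -> b L i contributes {b}.
S -> i P P contributes {i}.
From S -> S': add FIRST(S') = { i, t, z }.
Union: FIRST(S) = { b, i, t, z }.

{ b, i, t, z }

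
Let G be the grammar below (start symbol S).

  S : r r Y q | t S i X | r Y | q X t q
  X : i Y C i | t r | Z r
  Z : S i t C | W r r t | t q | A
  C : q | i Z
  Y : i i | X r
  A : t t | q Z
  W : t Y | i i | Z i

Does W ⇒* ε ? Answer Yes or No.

No nonterminal in this grammar is nullable.
No production of W has an RHS whose symbols are all nullable, so W is not nullable.

No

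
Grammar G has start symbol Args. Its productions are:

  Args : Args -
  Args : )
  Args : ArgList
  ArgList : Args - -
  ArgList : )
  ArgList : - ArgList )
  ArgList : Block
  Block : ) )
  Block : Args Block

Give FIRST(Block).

Block : ) ) contributes {)}.
From Block : Args Block: add FIRST(Args) = { ), - }.
Union: FIRST(Block) = { ), - }.

{ ), - }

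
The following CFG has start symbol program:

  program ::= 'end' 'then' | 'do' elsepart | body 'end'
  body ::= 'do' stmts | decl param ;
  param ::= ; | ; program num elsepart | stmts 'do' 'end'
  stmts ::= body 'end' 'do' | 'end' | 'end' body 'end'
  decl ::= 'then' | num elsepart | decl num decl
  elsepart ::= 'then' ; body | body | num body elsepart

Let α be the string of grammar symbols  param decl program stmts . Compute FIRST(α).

Add FIRST(param) = { 'do', 'end', 'then', ;, num }; param is not nullable, stop.

{ 'do', 'end', 'then', ;, num }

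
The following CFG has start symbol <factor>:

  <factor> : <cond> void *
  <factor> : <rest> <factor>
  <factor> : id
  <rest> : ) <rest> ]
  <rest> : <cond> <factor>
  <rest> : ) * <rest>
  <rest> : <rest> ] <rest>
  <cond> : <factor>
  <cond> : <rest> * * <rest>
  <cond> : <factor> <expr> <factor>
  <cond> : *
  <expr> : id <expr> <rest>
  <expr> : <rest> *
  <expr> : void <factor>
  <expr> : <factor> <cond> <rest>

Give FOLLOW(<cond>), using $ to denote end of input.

In <factor> : <cond> void *: add FIRST(void *) = { void }.
In <rest> : <cond> <factor>: add FIRST(<factor>) = { ), *, id }.
In <expr> : <factor> <cond> <rest>: add FIRST(<rest>) = { ), *, id }.
Union: FOLLOW(<cond>) = { ), *, id, void }.

{ ), *, id, void }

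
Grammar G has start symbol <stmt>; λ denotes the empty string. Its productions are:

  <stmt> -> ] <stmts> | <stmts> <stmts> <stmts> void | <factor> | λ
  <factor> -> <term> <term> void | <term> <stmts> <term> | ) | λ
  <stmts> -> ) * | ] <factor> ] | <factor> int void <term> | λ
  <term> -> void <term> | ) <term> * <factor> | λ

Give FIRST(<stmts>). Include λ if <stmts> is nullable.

<stmts> -> ) * contributes {)}.
<stmts> -> ] <factor> ] contributes {]}.
From <stmts> -> <factor> int void <term>: <factor> nullable, take FIRST(<factor>) ∪ {int} = { ), ], int, void }.
<stmts> -> λ contributes λ.
Union: FIRST(<stmts>) = { ), ], int, void, λ }.

{ ), ], int, void, λ }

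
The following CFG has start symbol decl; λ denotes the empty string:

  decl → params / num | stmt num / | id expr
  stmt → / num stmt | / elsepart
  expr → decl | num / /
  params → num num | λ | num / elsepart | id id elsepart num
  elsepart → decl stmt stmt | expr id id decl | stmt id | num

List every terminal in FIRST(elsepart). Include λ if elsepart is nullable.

From elsepart → decl stmt stmt: add FIRST(decl) = { /, id, num }.
From elsepart → expr id id decl: add FIRST(expr) = { /, id, num }.
From elsepart → stmt id: add FIRST(stmt) = { / }.
elsepart → num contributes {num}.
Union: FIRST(elsepart) = { /, id, num }.

{ /, id, num }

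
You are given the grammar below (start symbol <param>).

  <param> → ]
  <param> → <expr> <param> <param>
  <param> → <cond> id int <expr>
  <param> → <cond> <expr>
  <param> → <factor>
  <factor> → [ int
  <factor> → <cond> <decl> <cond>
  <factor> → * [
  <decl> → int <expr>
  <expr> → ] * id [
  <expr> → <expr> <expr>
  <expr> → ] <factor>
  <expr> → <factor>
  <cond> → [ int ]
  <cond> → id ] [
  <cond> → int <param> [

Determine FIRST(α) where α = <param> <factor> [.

Add FIRST(<param>) = { *, [, ], id, int }; <param> is not nullable, stop.

{ *, [, ], id, int }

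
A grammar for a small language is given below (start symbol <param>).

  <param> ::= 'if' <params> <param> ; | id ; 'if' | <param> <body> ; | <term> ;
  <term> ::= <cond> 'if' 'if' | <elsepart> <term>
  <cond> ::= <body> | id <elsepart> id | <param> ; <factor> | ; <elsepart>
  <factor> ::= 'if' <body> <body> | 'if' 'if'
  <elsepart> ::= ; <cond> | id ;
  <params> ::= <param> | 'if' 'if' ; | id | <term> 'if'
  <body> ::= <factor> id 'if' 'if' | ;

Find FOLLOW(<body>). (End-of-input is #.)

{ 'if', ;, id }

In <param> ::= <param> <body> ;: add FIRST(;) = { ; }.
In <cond> ::= <body>: <body> is at the end, add FOLLOW(<cond>) = { 'if', ;, id }.
In <factor> ::= 'if' <body> <body>: add FIRST(<body>) = { 'if', ; }.
In <factor> ::= 'if' <body> <body>: <body> is at the end, add FOLLOW(<factor>) = { 'if', ;, id }.
Union: FOLLOW(<body>) = { 'if', ;, id }.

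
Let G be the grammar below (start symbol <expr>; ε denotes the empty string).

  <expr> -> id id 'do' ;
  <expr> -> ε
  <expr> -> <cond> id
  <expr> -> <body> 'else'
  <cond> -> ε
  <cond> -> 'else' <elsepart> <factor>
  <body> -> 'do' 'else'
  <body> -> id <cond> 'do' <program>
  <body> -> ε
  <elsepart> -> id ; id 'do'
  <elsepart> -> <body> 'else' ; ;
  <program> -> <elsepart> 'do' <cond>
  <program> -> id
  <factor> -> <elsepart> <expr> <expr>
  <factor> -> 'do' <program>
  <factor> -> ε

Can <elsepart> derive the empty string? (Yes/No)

Nullable nonterminals: <body>, <cond>, <expr>, <factor>.
No production of <elsepart> has an RHS whose symbols are all nullable, so <elsepart> is not nullable.

No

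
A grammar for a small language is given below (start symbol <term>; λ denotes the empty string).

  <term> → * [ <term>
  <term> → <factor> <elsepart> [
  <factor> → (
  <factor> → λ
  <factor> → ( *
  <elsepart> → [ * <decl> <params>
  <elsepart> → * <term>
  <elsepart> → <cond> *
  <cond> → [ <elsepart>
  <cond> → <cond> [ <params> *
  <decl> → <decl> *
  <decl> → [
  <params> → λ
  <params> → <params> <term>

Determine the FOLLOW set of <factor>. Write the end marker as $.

In <term> → <factor> <elsepart> [: add FIRST(<elsepart> [) = { *, [ }.
Union: FOLLOW(<factor>) = { *, [ }.

{ *, [ }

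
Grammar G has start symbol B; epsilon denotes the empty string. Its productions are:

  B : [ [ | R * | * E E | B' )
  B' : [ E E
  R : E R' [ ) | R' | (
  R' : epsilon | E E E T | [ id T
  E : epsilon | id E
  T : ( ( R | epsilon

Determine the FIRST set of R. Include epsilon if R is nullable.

{ (, [, id, epsilon }

From R : E R' [ ): E, R' nullable, take FIRST(E) ∪ FIRST(R') ∪ {[} = { (, [, id }.
From R : R': add FIRST(R') = { (, [, id, epsilon } (including epsilon since R' is nullable).
R : ( contributes {(}.
Union: FIRST(R) = { (, [, id, epsilon }.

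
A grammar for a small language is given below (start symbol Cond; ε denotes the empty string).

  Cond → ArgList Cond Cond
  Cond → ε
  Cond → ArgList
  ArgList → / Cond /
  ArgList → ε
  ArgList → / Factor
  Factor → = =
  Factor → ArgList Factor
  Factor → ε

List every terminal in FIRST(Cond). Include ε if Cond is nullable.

{ /, ε }

From Cond → ArgList Cond Cond: ArgList, Cond, Cond nullable, take FIRST(ArgList) ∪ FIRST(Cond) ∪ FIRST(Cond) = { / }; also ε since the whole RHS is nullable.
Cond → ε contributes ε.
From Cond → ArgList: add FIRST(ArgList) = { /, ε } (including ε since ArgList is nullable).
Union: FIRST(Cond) = { /, ε }.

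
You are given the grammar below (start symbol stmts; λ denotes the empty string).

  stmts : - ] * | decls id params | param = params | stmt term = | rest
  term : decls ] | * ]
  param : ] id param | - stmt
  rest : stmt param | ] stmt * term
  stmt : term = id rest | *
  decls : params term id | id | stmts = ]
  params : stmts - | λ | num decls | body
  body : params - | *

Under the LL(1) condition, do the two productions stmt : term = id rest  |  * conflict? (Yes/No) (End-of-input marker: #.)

Yes

FIRST(term = id rest) = { *, -, ], id, num } and FIRST(*) = { * }.
Both contain *, so the two alternatives are not disjoint — LL(1) conflict.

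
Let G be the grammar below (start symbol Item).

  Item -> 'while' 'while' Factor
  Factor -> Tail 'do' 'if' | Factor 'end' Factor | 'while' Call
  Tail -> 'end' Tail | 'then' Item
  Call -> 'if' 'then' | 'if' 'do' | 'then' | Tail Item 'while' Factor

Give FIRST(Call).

Call -> 'if' 'then' contributes {'if'}.
Call -> 'if' 'do' contributes {'if'}.
Call -> 'then' contributes {'then'}.
From Call -> Tail Item 'while' Factor: add FIRST(Tail) = { 'end', 'then' }.
Union: FIRST(Call) = { 'end', 'if', 'then' }.

{ 'end', 'if', 'then' }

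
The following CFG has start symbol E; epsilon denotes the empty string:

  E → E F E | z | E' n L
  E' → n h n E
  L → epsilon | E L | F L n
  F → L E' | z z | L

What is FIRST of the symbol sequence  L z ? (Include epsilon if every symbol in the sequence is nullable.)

{ n, z }

Add FIRST(L)\{epsilon} = { n, z }; L is nullable, continue.
z is a terminal; add {z} and stop.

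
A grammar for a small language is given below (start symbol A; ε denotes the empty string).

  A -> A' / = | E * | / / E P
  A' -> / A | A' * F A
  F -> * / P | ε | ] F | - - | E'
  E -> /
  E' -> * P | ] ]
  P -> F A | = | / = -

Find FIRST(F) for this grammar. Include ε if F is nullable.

{ *, -, ], ε }

F -> * / P contributes {*}.
F -> ε contributes ε.
F -> ] F contributes {]}.
F -> - - contributes {-}.
From F -> E': add FIRST(E') = { *, ] }.
Union: FIRST(F) = { *, -, ], ε }.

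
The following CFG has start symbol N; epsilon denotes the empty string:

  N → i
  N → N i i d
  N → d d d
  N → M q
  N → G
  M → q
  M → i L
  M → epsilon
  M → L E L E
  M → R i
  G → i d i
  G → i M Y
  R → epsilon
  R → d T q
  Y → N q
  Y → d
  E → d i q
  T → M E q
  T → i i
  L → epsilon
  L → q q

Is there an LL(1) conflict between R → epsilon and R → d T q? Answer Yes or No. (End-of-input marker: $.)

No

FIRST(epsilon) = { epsilon } and FIRST(d T q) = { d }.
The first is nullable but FOLLOW(R) = { i } is disjoint from FIRST of the second.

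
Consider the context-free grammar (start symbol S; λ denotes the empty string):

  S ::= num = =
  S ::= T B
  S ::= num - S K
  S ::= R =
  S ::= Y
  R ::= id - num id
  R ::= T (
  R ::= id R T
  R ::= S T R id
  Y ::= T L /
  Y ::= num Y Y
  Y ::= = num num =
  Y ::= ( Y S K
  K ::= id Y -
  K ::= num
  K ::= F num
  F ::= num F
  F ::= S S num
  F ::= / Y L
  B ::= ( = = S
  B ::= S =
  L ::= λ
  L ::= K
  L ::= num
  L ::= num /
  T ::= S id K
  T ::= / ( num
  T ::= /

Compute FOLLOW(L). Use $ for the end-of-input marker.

In Y ::= T L /: add FIRST(/) = { / }.
In F ::= / Y L: L is at the end, add FOLLOW(F) = { num }.
Union: FOLLOW(L) = { /, num }.

{ /, num }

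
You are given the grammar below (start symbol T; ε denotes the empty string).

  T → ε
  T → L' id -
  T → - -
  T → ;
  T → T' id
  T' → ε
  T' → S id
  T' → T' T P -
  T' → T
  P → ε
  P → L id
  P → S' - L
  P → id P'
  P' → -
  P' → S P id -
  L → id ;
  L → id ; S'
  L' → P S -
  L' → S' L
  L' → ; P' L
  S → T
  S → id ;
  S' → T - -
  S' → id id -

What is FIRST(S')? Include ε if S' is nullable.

{ -, ;, id }

From S' → T - -: T nullable, take FIRST(T) ∪ {-} = { -, ;, id }.
S' → id id - contributes {id}.
Union: FIRST(S') = { -, ;, id }.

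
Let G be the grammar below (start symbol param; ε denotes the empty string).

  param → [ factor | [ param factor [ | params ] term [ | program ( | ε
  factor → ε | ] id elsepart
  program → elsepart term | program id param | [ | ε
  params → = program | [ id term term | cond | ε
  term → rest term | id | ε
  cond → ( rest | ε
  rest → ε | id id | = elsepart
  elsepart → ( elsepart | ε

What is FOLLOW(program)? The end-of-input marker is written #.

{ (, ], id }

In param → program (: add FIRST(() = { ( }.
In program → program id param: add FIRST(id param) = { id }.
In params → = program: program is at the end, add FOLLOW(params) = { ] }.
Union: FOLLOW(program) = { (, ], id }.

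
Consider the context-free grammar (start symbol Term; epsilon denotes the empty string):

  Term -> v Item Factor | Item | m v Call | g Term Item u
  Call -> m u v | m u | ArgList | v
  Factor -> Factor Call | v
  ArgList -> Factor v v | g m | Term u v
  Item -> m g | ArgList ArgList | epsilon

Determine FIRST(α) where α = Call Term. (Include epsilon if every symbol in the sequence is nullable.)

Add FIRST(Call) = { g, m, u, v }; Call is not nullable, stop.

{ g, m, u, v }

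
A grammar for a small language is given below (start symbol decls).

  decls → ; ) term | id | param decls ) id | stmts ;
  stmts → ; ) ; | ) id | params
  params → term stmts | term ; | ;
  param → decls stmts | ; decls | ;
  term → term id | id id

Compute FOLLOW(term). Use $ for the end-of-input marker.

In decls → ; ) term: term is at the end, add FOLLOW(decls) = { $, ), ;, id }.
In params → term stmts: add FIRST(stmts) = { ), ;, id }.
In params → term ;: add FIRST(;) = { ; }.
In term → term id: add FIRST(id) = { id }.
Union: FOLLOW(term) = { $, ), ;, id }.

{ $, ), ;, id }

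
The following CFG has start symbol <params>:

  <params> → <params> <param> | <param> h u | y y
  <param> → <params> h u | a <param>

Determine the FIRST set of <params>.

From <params> → <params> <param>: add FIRST(<params>) = { a, y }.
From <params> → <param> h u: add FIRST(<param>) = { a, y }.
<params> → y y contributes {y}.
Union: FIRST(<params>) = { a, y }.

{ a, y }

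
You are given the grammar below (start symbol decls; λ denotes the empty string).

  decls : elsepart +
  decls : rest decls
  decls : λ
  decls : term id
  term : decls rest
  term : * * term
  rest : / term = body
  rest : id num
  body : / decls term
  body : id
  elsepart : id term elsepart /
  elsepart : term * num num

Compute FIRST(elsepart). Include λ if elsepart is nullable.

{ *, /, id }

elsepart : id term elsepart / contributes {id}.
From elsepart : term * num num: add FIRST(term) = { *, /, id }.
Union: FIRST(elsepart) = { *, /, id }.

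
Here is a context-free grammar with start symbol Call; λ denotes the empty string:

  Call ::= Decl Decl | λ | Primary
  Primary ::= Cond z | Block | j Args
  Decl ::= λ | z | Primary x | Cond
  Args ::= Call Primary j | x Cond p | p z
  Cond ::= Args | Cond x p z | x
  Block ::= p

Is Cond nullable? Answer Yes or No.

Nullable nonterminals: Call, Decl.
No production of Cond has an RHS whose symbols are all nullable, so Cond is not nullable.

No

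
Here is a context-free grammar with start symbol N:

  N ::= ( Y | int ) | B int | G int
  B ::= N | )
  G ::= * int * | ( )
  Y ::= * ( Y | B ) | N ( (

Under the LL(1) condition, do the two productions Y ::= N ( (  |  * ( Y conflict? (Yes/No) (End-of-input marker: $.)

Yes

FIRST(N ( () = { (, ), *, int } and FIRST(* ( Y) = { * }.
Both contain *, so the two alternatives are not disjoint — LL(1) conflict.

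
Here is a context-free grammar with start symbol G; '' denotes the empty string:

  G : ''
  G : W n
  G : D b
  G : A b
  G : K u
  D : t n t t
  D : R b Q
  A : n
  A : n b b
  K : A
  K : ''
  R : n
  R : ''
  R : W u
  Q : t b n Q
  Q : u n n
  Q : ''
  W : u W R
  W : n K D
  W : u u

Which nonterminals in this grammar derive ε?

Directly nullable (have an ''-production): G, K, R, Q.
No other nonterminal has a production whose RHS symbols are all nullable.

{ G, K, Q, R }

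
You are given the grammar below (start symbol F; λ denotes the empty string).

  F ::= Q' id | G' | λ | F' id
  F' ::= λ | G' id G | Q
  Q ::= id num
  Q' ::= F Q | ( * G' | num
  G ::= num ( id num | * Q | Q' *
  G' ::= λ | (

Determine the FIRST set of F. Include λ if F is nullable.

{ (, id, num, λ }

From F ::= Q' id: add FIRST(Q') = { (, id, num }.
From F ::= G': add FIRST(G') = { (, λ } (including λ since G' is nullable).
F ::= λ contributes λ.
From F ::= F' id: F' nullable, take FIRST(F') ∪ {id} = { (, id }.
Union: FIRST(F) = { (, id, num, λ }.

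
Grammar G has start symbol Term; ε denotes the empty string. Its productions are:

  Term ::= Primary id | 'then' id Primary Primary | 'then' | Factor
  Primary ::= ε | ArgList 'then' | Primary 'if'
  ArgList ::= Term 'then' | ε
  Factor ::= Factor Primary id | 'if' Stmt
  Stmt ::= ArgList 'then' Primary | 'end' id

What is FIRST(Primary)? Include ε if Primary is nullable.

Primary ::= ε contributes ε.
From Primary ::= ArgList 'then': ArgList nullable, take FIRST(ArgList) ∪ {'then'} = { 'if', 'then', id }.
From Primary ::= Primary 'if': Primary nullable, take FIRST(Primary) ∪ {'if'} = { 'if', 'then', id }.
Union: FIRST(Primary) = { 'if', 'then', id, ε }.

{ 'if', 'then', id, ε }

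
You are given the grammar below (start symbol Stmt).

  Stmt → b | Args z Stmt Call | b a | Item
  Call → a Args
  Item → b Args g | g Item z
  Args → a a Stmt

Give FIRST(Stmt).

{ a, b, g }

Stmt → b contributes {b}.
From Stmt → Args z Stmt Call: add FIRST(Args) = { a }.
Stmt → b a contributes {b}.
From Stmt → Item: add FIRST(Item) = { b, g }.
Union: FIRST(Stmt) = { a, b, g }.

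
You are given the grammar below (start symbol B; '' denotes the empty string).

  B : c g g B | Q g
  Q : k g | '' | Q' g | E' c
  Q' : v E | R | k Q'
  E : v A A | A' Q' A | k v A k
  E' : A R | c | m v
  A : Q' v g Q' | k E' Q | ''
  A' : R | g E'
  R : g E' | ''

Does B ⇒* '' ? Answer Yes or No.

Nullable nonterminals: A, A', E, E', Q, Q', R.
No production of B has an RHS whose symbols are all nullable, so B is not nullable.

No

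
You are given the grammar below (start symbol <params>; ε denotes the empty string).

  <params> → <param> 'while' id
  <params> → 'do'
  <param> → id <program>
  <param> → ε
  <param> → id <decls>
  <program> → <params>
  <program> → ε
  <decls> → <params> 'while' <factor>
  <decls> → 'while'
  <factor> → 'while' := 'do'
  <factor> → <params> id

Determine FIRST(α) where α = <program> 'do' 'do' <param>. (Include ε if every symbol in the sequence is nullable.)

{ 'do', 'while', id }

Add FIRST(<program>)\{ε} = { 'do', 'while', id }; <program> is nullable, continue.
'do' is a terminal; add {'do'} and stop.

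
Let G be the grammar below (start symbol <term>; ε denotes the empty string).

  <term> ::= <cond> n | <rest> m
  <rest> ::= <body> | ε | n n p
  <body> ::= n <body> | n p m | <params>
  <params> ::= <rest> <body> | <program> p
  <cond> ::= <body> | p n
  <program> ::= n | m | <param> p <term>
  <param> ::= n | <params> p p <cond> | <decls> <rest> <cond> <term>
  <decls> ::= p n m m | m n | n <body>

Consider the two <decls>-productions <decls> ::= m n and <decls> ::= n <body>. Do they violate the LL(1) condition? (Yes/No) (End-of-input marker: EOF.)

FIRST(m n) = { m } and FIRST(n <body>) = { n }.
The FIRST sets are disjoint and neither alternative is nullable — no conflict.

No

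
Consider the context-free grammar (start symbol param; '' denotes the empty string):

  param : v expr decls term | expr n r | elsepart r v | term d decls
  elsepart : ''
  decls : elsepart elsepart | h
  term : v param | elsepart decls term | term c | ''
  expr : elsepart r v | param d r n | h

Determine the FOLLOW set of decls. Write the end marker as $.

{ $, c, d, h, v }

In param : v expr decls term: add FIRST(term)\{''} = { c, h, v }.
  Since term is nullable, also add FOLLOW(param) = { $, c, d }.
In param : term d decls: decls is at the end, add FOLLOW(param) = { $, c, d }.
In term : elsepart decls term: add FIRST(term)\{''} = { c, h, v }.
  Since term is nullable, also add FOLLOW(term) = { $, c, d }.
Union: FOLLOW(decls) = { $, c, d, h, v }.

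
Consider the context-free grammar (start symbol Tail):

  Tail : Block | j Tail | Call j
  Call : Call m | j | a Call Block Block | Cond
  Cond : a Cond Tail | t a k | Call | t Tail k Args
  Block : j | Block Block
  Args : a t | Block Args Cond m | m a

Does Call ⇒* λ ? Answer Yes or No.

No

No nonterminal in this grammar is nullable.
No production of Call has an RHS whose symbols are all nullable, so Call is not nullable.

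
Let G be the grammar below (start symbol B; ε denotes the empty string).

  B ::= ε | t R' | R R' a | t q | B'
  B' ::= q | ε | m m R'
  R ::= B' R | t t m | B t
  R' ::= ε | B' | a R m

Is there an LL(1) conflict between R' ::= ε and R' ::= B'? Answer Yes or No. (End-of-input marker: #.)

Yes

FIRST(ε) = { ε } and FIRST(B') = { m, q, ε }.
Both alternatives are nullable, violating the LL(1) condition.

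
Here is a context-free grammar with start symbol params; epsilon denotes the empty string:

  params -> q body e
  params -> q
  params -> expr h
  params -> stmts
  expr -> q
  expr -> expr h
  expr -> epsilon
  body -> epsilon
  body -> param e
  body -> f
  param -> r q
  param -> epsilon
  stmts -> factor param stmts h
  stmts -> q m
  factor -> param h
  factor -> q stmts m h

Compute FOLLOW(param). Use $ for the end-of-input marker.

In body -> param e: add FIRST(e) = { e }.
In stmts -> factor param stmts h: add FIRST(stmts h) = { h, q, r }.
In factor -> param h: add FIRST(h) = { h }.
Union: FOLLOW(param) = { e, h, q, r }.

{ e, h, q, r }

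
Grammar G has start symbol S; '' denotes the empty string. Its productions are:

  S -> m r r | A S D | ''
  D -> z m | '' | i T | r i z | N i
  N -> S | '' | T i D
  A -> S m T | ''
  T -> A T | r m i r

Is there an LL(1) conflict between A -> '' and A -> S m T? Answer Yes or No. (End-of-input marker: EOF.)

FIRST('') = { '' } and FIRST(S m T) = { i, m, r, z }.
The first alternative is nullable and FOLLOW(A) = { EOF, i, m, r, z } shares i with FIRST of the second — conflict.

Yes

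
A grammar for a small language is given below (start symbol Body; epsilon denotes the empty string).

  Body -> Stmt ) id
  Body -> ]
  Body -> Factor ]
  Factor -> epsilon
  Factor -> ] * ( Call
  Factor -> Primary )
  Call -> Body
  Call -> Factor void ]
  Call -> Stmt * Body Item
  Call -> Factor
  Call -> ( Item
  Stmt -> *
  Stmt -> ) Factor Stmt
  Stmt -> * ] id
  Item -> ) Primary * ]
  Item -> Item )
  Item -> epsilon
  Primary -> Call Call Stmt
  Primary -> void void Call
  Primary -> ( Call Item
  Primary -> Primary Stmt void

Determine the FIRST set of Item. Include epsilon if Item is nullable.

Item -> ) Primary * ] contributes {)}.
From Item -> Item ): Item nullable, take FIRST(Item) ∪ {)} = { ) }.
Item -> epsilon contributes epsilon.
Union: FIRST(Item) = { ), epsilon }.

{ ), epsilon }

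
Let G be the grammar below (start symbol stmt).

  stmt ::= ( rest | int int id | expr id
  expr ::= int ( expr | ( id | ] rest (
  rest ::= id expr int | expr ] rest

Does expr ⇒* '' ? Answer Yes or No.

No

No nonterminal in this grammar is nullable.
No production of expr has an RHS whose symbols are all nullable, so expr is not nullable.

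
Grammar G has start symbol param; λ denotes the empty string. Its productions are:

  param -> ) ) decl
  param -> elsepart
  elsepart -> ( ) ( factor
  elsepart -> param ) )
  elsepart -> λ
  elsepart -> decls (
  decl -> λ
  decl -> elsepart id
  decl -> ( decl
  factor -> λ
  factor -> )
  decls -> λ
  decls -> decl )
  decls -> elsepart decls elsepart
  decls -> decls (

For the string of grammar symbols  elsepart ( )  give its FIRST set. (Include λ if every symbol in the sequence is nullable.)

{ (, ), id }

Add FIRST(elsepart)\{λ} = { (, ), id }; elsepart is nullable, continue.
( is a terminal; add {(} and stop.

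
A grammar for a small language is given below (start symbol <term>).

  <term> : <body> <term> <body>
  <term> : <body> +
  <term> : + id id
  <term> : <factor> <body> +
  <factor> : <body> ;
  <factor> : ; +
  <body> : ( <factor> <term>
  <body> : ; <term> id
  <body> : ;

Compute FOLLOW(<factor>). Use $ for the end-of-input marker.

In <term> : <factor> <body> +: add FIRST(<body> +) = { (, ; }.
In <body> : ( <factor> <term>: add FIRST(<term>) = { (, +, ; }.
Union: FOLLOW(<factor>) = { (, +, ; }.

{ (, +, ; }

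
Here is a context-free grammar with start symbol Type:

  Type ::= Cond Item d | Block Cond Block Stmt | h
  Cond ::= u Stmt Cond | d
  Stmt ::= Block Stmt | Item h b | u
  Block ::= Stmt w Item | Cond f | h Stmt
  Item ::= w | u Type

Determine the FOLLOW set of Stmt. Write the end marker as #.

{ #, d, h, u, w }

In Type ::= Block Cond Block Stmt: Stmt is at the end, add FOLLOW(Type) = { #, d, h, u, w }.
In Cond ::= u Stmt Cond: add FIRST(Cond) = { d, u }.
In Stmt ::= Block Stmt: Stmt is at the end, add FOLLOW(Stmt) = { #, d, h, u, w }.
In Block ::= Stmt w Item: add FIRST(w Item) = { w }.
In Block ::= h Stmt: Stmt is at the end, add FOLLOW(Block) = { d, h, u, w }.
Union: FOLLOW(Stmt) = { #, d, h, u, w }.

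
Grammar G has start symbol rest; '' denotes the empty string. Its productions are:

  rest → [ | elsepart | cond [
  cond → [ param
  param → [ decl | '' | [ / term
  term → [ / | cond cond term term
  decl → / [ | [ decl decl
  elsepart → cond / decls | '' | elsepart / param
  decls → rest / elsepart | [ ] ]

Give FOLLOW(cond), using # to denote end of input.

In rest → cond [: add FIRST([) = { [ }.
In term → cond cond term term: add FIRST(cond term term) = { [ }.
In term → cond cond term term: add FIRST(term term) = { [ }.
In elsepart → cond / decls: add FIRST(/ decls) = { / }.
Union: FOLLOW(cond) = { /, [ }.

{ /, [ }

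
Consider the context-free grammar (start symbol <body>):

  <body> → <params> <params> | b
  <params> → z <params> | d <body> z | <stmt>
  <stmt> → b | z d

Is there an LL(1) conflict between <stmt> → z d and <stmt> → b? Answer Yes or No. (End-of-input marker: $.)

No

FIRST(z d) = { z } and FIRST(b) = { b }.
The FIRST sets are disjoint and neither alternative is nullable — no conflict.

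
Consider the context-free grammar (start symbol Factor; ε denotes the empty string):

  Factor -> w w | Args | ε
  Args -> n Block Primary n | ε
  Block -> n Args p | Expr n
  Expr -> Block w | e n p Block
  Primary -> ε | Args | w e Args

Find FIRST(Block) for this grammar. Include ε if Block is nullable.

Block -> n Args p contributes {n}.
From Block -> Expr n: add FIRST(Expr) = { e, n }.
Union: FIRST(Block) = { e, n }.

{ e, n }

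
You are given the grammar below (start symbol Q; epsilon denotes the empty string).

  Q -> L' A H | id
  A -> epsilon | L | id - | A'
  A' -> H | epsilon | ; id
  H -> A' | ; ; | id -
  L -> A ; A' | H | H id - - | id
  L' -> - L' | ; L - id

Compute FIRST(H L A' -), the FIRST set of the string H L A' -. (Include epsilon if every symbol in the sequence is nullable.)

{ -, ;, id }

Add FIRST(H)\{epsilon} = { ;, id }; H is nullable, continue.
Add FIRST(L)\{epsilon} = { ;, id }; L is nullable, continue.
Add FIRST(A')\{epsilon} = { ;, id }; A' is nullable, continue.
- is a terminal; add {-} and stop.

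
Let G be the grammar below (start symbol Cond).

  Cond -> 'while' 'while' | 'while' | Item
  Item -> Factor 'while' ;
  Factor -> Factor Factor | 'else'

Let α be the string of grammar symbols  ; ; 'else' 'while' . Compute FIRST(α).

{ ; }

; is a terminal; add {;} and stop.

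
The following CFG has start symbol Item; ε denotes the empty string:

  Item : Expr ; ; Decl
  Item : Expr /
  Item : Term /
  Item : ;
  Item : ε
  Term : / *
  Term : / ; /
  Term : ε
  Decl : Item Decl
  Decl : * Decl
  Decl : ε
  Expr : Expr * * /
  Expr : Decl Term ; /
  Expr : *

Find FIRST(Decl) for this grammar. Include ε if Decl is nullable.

From Decl : Item Decl: Item, Decl nullable, take FIRST(Item) ∪ FIRST(Decl) = { *, /, ; }; also ε since the whole RHS is nullable.
Decl : * Decl contributes {*}.
Decl : ε contributes ε.
Union: FIRST(Decl) = { *, /, ;, ε }.

{ *, /, ;, ε }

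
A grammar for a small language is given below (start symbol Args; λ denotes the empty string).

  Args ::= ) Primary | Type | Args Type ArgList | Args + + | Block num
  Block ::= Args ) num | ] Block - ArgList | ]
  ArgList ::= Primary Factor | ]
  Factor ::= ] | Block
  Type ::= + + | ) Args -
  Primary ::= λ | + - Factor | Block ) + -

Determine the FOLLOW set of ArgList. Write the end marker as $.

In Args ::= Args Type ArgList: ArgList is at the end, add FOLLOW(Args) = { $, ), +, - }.
In Block ::= ] Block - ArgList: ArgList is at the end, add FOLLOW(Block) = { $, ), +, -, ], num }.
Union: FOLLOW(ArgList) = { $, ), +, -, ], num }.

{ $, ), +, -, ], num }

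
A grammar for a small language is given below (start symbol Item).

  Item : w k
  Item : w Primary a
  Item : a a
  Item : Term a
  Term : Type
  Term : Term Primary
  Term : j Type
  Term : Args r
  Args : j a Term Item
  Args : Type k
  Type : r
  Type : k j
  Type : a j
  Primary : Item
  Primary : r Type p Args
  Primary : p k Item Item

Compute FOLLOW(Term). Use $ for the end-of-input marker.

In Item : Term a: add FIRST(a) = { a }.
In Term : Term Primary: add FIRST(Primary) = { a, j, k, p, r, w }.
In Args : j a Term Item: add FIRST(Item) = { a, j, k, r, w }.
Union: FOLLOW(Term) = { a, j, k, p, r, w }.

{ a, j, k, p, r, w }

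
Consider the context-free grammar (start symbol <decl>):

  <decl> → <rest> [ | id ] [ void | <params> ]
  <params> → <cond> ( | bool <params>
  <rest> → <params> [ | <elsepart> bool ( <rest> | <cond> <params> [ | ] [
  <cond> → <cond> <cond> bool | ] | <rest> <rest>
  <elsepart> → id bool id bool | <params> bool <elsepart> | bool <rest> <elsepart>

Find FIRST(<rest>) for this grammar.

{ ], bool, id }

From <rest> → <params> [: add FIRST(<params>) = { ], bool, id }.
From <rest> → <elsepart> bool ( <rest>: add FIRST(<elsepart>) = { ], bool, id }.
From <rest> → <cond> <params> [: add FIRST(<cond>) = { ], bool, id }.
<rest> → ] [ contributes {]}.
Union: FIRST(<rest>) = { ], bool, id }.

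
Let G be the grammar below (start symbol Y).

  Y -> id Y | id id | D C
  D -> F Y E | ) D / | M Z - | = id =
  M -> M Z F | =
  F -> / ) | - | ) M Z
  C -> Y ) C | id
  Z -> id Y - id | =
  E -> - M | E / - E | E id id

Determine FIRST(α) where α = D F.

{ ), -, /, = }

Add FIRST(D) = { ), -, /, = }; D is not nullable, stop.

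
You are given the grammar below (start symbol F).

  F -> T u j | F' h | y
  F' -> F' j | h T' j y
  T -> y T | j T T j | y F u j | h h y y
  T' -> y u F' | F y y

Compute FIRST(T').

T' -> y u F' contributes {y}.
From T' -> F y y: add FIRST(F) = { h, j, y }.
Union: FIRST(T') = { h, j, y }.

{ h, j, y }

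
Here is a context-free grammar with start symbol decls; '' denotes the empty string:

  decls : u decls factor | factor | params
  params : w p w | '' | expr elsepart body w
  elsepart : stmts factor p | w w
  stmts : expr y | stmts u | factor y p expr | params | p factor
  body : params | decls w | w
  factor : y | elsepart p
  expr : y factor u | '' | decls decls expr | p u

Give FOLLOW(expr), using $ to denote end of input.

In params : expr elsepart body w: add FIRST(elsepart body w) = { p, u, w, y }.
In stmts : expr y: add FIRST(y) = { y }.
In stmts : factor y p expr: expr is at the end, add FOLLOW(stmts) = { p, u, w, y }.
In expr : decls decls expr: expr is at the end, add FOLLOW(expr) = { p, u, w, y }.
Union: FOLLOW(expr) = { p, u, w, y }.

{ p, u, w, y }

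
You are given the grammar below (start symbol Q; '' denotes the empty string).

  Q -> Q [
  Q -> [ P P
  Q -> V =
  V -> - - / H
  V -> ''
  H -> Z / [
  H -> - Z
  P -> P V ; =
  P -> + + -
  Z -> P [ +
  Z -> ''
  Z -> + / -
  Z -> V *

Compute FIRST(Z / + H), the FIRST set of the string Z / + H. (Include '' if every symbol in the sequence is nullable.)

{ *, +, -, / }

Add FIRST(Z)\{''} = { *, +, - }; Z is nullable, continue.
/ is a terminal; add {/} and stop.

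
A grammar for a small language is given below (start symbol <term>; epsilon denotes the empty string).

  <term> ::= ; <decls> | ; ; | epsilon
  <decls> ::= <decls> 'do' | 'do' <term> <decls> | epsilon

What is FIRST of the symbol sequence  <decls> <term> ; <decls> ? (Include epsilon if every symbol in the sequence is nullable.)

{ 'do', ; }

Add FIRST(<decls>)\{epsilon} = { 'do' }; <decls> is nullable, continue.
Add FIRST(<term>)\{epsilon} = { ; }; <term> is nullable, continue.
; is a terminal; add {;} and stop.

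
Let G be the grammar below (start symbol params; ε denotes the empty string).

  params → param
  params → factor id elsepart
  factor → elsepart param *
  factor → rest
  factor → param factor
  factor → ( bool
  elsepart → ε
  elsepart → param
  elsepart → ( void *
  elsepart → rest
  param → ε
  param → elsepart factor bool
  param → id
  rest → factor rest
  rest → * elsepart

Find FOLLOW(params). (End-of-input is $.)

params is the start symbol, so $ ∈ FOLLOW(params).
Union: FOLLOW(params) = { $ }.

{ $ }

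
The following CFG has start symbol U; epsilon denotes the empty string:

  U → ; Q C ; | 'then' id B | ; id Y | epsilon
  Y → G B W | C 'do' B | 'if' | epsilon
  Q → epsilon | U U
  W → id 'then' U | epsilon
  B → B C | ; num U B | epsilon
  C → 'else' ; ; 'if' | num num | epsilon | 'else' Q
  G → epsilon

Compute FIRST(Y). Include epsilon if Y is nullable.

From Y → G B W: G, B, W nullable, take FIRST(G) ∪ FIRST(B) ∪ FIRST(W) = { 'else', ;, id, num }; also epsilon since the whole RHS is nullable.
From Y → C 'do' B: C nullable, take FIRST(C) ∪ {'do'} = { 'do', 'else', num }.
Y → 'if' contributes {'if'}.
Y → epsilon contributes epsilon.
Union: FIRST(Y) = { 'do', 'else', 'if', ;, id, num, epsilon }.

{ 'do', 'else', 'if', ;, id, num, epsilon }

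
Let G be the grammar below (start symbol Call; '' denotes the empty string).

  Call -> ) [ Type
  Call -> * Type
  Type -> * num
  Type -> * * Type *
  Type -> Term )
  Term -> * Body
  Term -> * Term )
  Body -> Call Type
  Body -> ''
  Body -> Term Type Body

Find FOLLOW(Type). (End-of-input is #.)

In Call -> ) [ Type: Type is at the end, add FOLLOW(Call) = { #, * }.
In Call -> * Type: Type is at the end, add FOLLOW(Call) = { #, * }.
In Type -> * * Type *: add FIRST(*) = { * }.
In Body -> Call Type: Type is at the end, add FOLLOW(Body) = { ), * }.
In Body -> Term Type Body: add FIRST(Body)\{''} = { ), * }.
  Since Body is nullable, also add FOLLOW(Body) = { ), * }.
Union: FOLLOW(Type) = { #, ), * }.

{ #, ), * }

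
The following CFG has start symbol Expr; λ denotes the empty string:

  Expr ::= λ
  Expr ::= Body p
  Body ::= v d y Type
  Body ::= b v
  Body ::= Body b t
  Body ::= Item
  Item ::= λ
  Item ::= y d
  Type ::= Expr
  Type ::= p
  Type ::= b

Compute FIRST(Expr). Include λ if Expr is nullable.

{ b, p, v, y, λ }

Expr ::= λ contributes λ.
From Expr ::= Body p: Body nullable, take FIRST(Body) ∪ {p} = { b, p, v, y }.
Union: FIRST(Expr) = { b, p, v, y, λ }.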